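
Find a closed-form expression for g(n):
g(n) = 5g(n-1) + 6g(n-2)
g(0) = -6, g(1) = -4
Characteristic equation: x² - 5x - 6 = 0, which factors as (x - (-1))(x - (6)) = 0.
Roots r₁ = -1, r₂ = 6 (distinct).
General solution: g(n) = A·(-1)^n + B·(6)^n.
From g(0) = -6: A + B = -6.
From g(1) = -4: -A + 6B = -4.
Solving: A = - \frac{32}{7}, B = - \frac{10}{7}.
So g(n) = - \frac{32 \left(-1\right)^{n}}{7} - \frac{10 \cdot 6^{n}}{7}.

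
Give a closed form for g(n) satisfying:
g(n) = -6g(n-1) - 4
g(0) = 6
First-order linear non-homogeneous.
Homogeneous solution: g_h(n) = A·(-6)^n.
Try constant particular solution g_p = K: K = -6K - 4 ⇒ K = - \frac{4}{7}.
General: g(n) = A·(-6)^n - \frac{4}{7}.
Apply g(0) = 6: A - \frac{4}{7} = 6 ⇒ A = \frac{46}{7}.
So g(n) = \frac{46 \left(-6\right)^{n}}{7} - \frac{4}{7}.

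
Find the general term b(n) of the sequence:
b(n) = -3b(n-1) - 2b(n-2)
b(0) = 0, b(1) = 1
Characteristic equation: x² + 3x + 2 = 0, which factors as (x - (-2))(x - (-1)) = 0.
Roots r₁ = -2, r₂ = -1 (distinct).
General solution: b(n) = A·(-2)^n + B·(-1)^n.
From b(0) = 0: A + B = 0.
From b(1) = 1: -2A - B = 1.
Solving: A = -1, B = 1.
So b(n) = \left(-1\right)^{n} - \left(-2\right)^{n}.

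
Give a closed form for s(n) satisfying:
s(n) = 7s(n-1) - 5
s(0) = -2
First-order linear non-homogeneous.
Homogeneous solution: s_h(n) = A·(7)^n.
Try constant particular solution s_p = K: K = 7K - 5 ⇒ K = \frac{5}{6}.
General: s(n) = A·(7)^n + \frac{5}{6}.
Apply s(0) = -2: A + \frac{5}{6} = -2 ⇒ A = - \frac{17}{6}.
So s(n) = \frac{5}{6} - \frac{17 \cdot 7^{n}}{6}.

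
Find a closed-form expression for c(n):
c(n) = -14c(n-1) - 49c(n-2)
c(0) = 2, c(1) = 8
Characteristic equation: x² + 14x + 49 = 0, which is (x - (-7))².
Repeated root r = -7.
General solution: c(n) = (A + Bn)·(-7)^n.
From c(0) = 2: A = 2.
From c(1) = 8: (A + B)·(-7) = 8 ⇒ B = - \frac{22}{7}.
So c(n) = \left(2 - \frac{22 n}{7}\right) \cdot (-7)^n.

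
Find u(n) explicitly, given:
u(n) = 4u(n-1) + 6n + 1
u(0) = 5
First-order linear with linear forcing.
Homogeneous solution: u_h(n) = A·(4)^n.
Try particular u_p(n) = pn + q. Substituting:
  pn + q = 4(p(n-1) + q) + 6n + 1.
Matching the n-coefficient: p = 4p + 6 ⇒ p = -2.
Matching constants: q = -4p + 4q + 1 ⇒ q = -3.
General: u(n) = A·(4)^n - 2 n - 3.
Apply u(0) = 5: A - 3 = 5 ⇒ A = 8.
So u(n) = 8 \cdot 4^{n} - 2 n - 3.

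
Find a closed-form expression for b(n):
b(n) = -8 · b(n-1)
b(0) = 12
Pure geometric recurrence with ratio -8.
By induction b(n) = b(0) · (-8)^n = 12 \left(-8\right)^{n}.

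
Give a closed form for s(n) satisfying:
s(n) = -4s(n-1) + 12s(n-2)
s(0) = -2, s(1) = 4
Characteristic equation: x² + 4x - 12 = 0, which factors as (x - (-6))(x - (2)) = 0.
Roots r₁ = -6, r₂ = 2 (distinct).
General solution: s(n) = A·(-6)^n + B·(2)^n.
From s(0) = -2: A + B = -2.
From s(1) = 4: -6A + 2B = 4.
Solving: A = -1, B = -1.
So s(n) = - \left(-6\right)^{n} - 2^{n}.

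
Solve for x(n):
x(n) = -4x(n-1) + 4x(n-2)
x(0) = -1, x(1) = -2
Characteristic equation: x² + 4x - 4 = 0.
Discriminant Δ = (-4)² + 4·(4) = 32.
Roots r₁,₂ = (-4 ± √32)/2, so r₁ = -2 + 2 \sqrt{2}, r₂ = - 2 \sqrt{2} - 2.
General solution: x(n) = A·r₁^n + B·r₂^n.
From the initial conditions, A + B = -1 and r₁A + r₂B = -2.
Since r₁ - r₂ = √32: A = (-2 - (-1)r₂)/√32 = - \frac{\sqrt{2}}{2} - \frac{1}{2}, and B = -1 - A = - \frac{1}{2} + \frac{\sqrt{2}}{2}.
So x(n) = \left(- \frac{\sqrt{2}}{2} - \frac{1}{2}\right)\left(-2 + 2 \sqrt{2}\right)^n + \left(- \frac{1}{2} + \frac{\sqrt{2}}{2}\right)\left(- 2 \sqrt{2} - 2\right)^n.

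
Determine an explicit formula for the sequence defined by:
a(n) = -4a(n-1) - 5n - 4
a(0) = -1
First-order linear with linear forcing.
Homogeneous solution: a_h(n) = A·(-4)^n.
Try particular a_p(n) = pn + q. Substituting:
  pn + q = -4(p(n-1) + q) - 5n - 4.
Matching the n-coefficient: p = -4p - 5 ⇒ p = -1.
Matching constants: q = 4p - 4q - 4 ⇒ q = - \frac{8}{5}.
General: a(n) = A·(-4)^n - n - \frac{8}{5}.
Apply a(0) = -1: A - \frac{8}{5} = -1 ⇒ A = \frac{3}{5}.
So a(n) = \frac{3 \left(-4\right)^{n}}{5} - n - \frac{8}{5}.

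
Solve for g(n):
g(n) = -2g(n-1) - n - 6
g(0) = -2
First-order linear with linear forcing.
Homogeneous solution: g_h(n) = A·(-2)^n.
Try particular g_p(n) = pn + q. Substituting:
  pn + q = -2(p(n-1) + q) - n - 6.
Matching the n-coefficient: p = -2p - 1 ⇒ p = - \frac{1}{3}.
Matching constants: q = 2p - 2q - 6 ⇒ q = - \frac{20}{9}.
General: g(n) = A·(-2)^n - \frac{n}{3} - \frac{20}{9}.
Apply g(0) = -2: A - \frac{20}{9} = -2 ⇒ A = \frac{2}{9}.
So g(n) = \frac{2 \left(-2\right)^{n}}{9} - \frac{n}{3} - \frac{20}{9}.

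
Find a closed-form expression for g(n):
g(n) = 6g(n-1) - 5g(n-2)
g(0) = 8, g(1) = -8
Characteristic equation: x² - 6x + 5 = 0, which factors as (x - (1))(x - (5)) = 0.
Roots r₁ = 1, r₂ = 5 (distinct).
General solution: g(n) = A·(1)^n + B·(5)^n.
From g(0) = 8: A + B = 8.
From g(1) = -8: A + 5B = -8.
Solving: A = 12, B = -4.
So g(n) = 12 - 4 \cdot 5^{n}.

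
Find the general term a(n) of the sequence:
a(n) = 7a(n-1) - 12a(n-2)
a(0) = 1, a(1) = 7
Characteristic equation: x² - 7x + 12 = 0, which factors as (x - (4))(x - (3)) = 0.
Roots r₁ = 4, r₂ = 3 (distinct).
General solution: a(n) = A·(4)^n + B·(3)^n.
From a(0) = 1: A + B = 1.
From a(1) = 7: 4A + 3B = 7.
Solving: A = 4, B = -3.
So a(n) = - 3 \cdot 3^{n} + 4 \cdot 4^{n}.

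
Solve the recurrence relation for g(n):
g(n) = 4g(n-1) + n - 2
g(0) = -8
First-order linear with linear forcing.
Homogeneous solution: g_h(n) = A·(4)^n.
Try particular g_p(n) = pn + q. Substituting:
  pn + q = 4(p(n-1) + q) + n - 2.
Matching the n-coefficient: p = 4p + 1 ⇒ p = - \frac{1}{3}.
Matching constants: q = -4p + 4q - 2 ⇒ q = \frac{2}{9}.
General: g(n) = A·(4)^n - \frac{n}{3} + \frac{2}{9}.
Apply g(0) = -8: A + \frac{2}{9} = -8 ⇒ A = - \frac{74}{9}.
So g(n) = - \frac{74 \cdot 4^{n}}{9} - \frac{n}{3} + \frac{2}{9}.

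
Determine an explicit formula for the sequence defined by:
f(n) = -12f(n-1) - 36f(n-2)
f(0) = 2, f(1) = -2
Characteristic equation: x² + 12x + 36 = 0, which is (x - (-6))².
Repeated root r = -6.
General solution: f(n) = (A + Bn)·(-6)^n.
From f(0) = 2: A = 2.
From f(1) = -2: (A + B)·(-6) = -2 ⇒ B = - \frac{5}{3}.
So f(n) = \left(2 - \frac{5 n}{3}\right) \cdot (-6)^n.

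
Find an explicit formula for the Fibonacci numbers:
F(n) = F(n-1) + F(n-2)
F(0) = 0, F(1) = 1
This is the Fibonacci sequence.
Characteristic equation: x² - x - 1 = 0; roots r₁ = \frac{1}{2} + \frac{\sqrt{5}}{2}, r₂ = \frac{1}{2} - \frac{\sqrt{5}}{2}.
General: F(n) = A·r₁^n + B·r₂^n. Solving with F(0)=0, F(1)=1 gives A = \frac{\sqrt{5}}{5}, B = - \frac{\sqrt{5}}{5}.
So F(n) = \frac{2^{- n} \sqrt{5} \left(- \left(1 - \sqrt{5}\right)^{n} + \left(1 + \sqrt{5}\right)^{n}\right)}{5}.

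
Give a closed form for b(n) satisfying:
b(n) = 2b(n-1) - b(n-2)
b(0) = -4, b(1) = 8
Characteristic equation: x² - 2x + 1 = 0, which is (x - (1))².
Repeated root r = 1.
General solution: b(n) = (A + Bn)·(1)^n.
From b(0) = -4: A = -4.
From b(1) = 8: (A + B)·(1) = 8 ⇒ B = 12.
So b(n) = \left(12 n - 4\right) \cdot (1)^n.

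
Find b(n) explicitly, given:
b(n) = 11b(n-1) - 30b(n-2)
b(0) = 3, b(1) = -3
Characteristic equation: x² - 11x + 30 = 0, which factors as (x - (5))(x - (6)) = 0.
Roots r₁ = 5, r₂ = 6 (distinct).
General solution: b(n) = A·(5)^n + B·(6)^n.
From b(0) = 3: A + B = 3.
From b(1) = -3: 5A + 6B = -3.
Solving: A = 21, B = -18.
So b(n) = 21 \cdot 5^{n} - 18 \cdot 6^{n}.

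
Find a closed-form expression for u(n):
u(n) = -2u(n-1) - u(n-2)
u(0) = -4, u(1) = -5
Characteristic equation: x² + 2x + 1 = 0, which is (x - (-1))².
Repeated root r = -1.
General solution: u(n) = (A + Bn)·(-1)^n.
From u(0) = -4: A = -4.
From u(1) = -5: (A + B)·(-1) = -5 ⇒ B = 9.
So u(n) = \left(9 n - 4\right) \cdot (-1)^n.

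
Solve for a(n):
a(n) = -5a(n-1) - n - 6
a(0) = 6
First-order linear with linear forcing.
Homogeneous solution: a_h(n) = A·(-5)^n.
Try particular a_p(n) = pn + q. Substituting:
  pn + q = -5(p(n-1) + q) - n - 6.
Matching the n-coefficient: p = -5p - 1 ⇒ p = - \frac{1}{6}.
Matching constants: q = 5p - 5q - 6 ⇒ q = - \frac{41}{36}.
General: a(n) = A·(-5)^n - \frac{n}{6} - \frac{41}{36}.
Apply a(0) = 6: A - \frac{41}{36} = 6 ⇒ A = \frac{257}{36}.
So a(n) = \frac{257 \left(-5\right)^{n}}{36} - \frac{n}{6} - \frac{41}{36}.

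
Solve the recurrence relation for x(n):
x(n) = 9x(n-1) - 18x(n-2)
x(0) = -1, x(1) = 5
Characteristic equation: x² - 9x + 18 = 0, which factors as (x - (6))(x - (3)) = 0.
Roots r₁ = 6, r₂ = 3 (distinct).
General solution: x(n) = A·(6)^n + B·(3)^n.
From x(0) = -1: A + B = -1.
From x(1) = 5: 6A + 3B = 5.
Solving: A = \frac{8}{3}, B = - \frac{11}{3}.
So x(n) = - \frac{11 \cdot 3^{n}}{3} + \frac{8 \cdot 6^{n}}{3}.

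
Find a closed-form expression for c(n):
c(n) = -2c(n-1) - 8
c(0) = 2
First-order linear non-homogeneous.
Homogeneous solution: c_h(n) = A·(-2)^n.
Try constant particular solution c_p = K: K = -2K - 8 ⇒ K = - \frac{8}{3}.
General: c(n) = A·(-2)^n - \frac{8}{3}.
Apply c(0) = 2: A - \frac{8}{3} = 2 ⇒ A = \frac{14}{3}.
So c(n) = \frac{14 \left(-2\right)^{n}}{3} - \frac{8}{3}.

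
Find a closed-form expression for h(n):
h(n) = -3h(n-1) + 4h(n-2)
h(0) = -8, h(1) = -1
Characteristic equation: x² + 3x - 4 = 0, which factors as (x - (-4))(x - (1)) = 0.
Roots r₁ = -4, r₂ = 1 (distinct).
General solution: h(n) = A·(-4)^n + B·(1)^n.
From h(0) = -8: A + B = -8.
From h(1) = -1: -4A + B = -1.
Solving: A = - \frac{7}{5}, B = - \frac{33}{5}.
So h(n) = - \frac{7 \left(-4\right)^{n}}{5} - \frac{33}{5}.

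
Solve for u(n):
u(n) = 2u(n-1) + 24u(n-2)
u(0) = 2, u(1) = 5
Characteristic equation: x² - 2x - 24 = 0, which factors as (x - (6))(x - (-4)) = 0.
Roots r₁ = 6, r₂ = -4 (distinct).
General solution: u(n) = A·(6)^n + B·(-4)^n.
From u(0) = 2: A + B = 2.
From u(1) = 5: 6A - 4B = 5.
Solving: A = \frac{13}{10}, B = \frac{7}{10}.
So u(n) = \frac{7 \left(-4\right)^{n}}{10} + \frac{13 \cdot 6^{n}}{10}.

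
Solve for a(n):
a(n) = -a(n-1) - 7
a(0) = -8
First-order linear non-homogeneous.
Homogeneous solution: a_h(n) = A·(-1)^n.
Try constant particular solution a_p = K: K = -K - 7 ⇒ K = - \frac{7}{2}.
General: a(n) = A·(-1)^n - \frac{7}{2}.
Apply a(0) = -8: A - \frac{7}{2} = -8 ⇒ A = - \frac{9}{2}.
So a(n) = - \frac{9 \left(-1\right)^{n}}{2} - \frac{7}{2}.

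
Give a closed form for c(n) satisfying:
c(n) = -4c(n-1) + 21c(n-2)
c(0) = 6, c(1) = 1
Characteristic equation: x² + 4x - 21 = 0, which factors as (x - (3))(x - (-7)) = 0.
Roots r₁ = 3, r₂ = -7 (distinct).
General solution: c(n) = A·(3)^n + B·(-7)^n.
From c(0) = 6: A + B = 6.
From c(1) = 1: 3A - 7B = 1.
Solving: A = \frac{43}{10}, B = \frac{17}{10}.
So c(n) = \frac{17 \left(-7\right)^{n}}{10} + \frac{43 \cdot 3^{n}}{10}.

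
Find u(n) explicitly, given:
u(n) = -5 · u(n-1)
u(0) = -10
Pure geometric recurrence with ratio -5.
By induction u(n) = u(0) · (-5)^n = - 10 \left(-5\right)^{n}.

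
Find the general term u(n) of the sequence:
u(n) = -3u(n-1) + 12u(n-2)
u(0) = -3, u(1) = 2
Characteristic equation: x² + 3x - 12 = 0.
Discriminant Δ = (-3)² + 4·(12) = 57.
Roots r₁,₂ = (-3 ± √57)/2, so r₁ = - \frac{3}{2} + \frac{\sqrt{57}}{2}, r₂ = - \frac{\sqrt{57}}{2} - \frac{3}{2}.
General solution: u(n) = A·r₁^n + B·r₂^n.
From the initial conditions, A + B = -3 and r₁A + r₂B = 2.
Since r₁ - r₂ = √57: A = (2 - (-3)r₂)/√57 = - \frac{3}{2} - \frac{5 \sqrt{57}}{114}, and B = -3 - A = - \frac{3}{2} + \frac{5 \sqrt{57}}{114}.
So u(n) = \left(- \frac{3}{2} - \frac{5 \sqrt{57}}{114}\right)\left(- \frac{3}{2} + \frac{\sqrt{57}}{2}\right)^n + \left(- \frac{3}{2} + \frac{5 \sqrt{57}}{114}\right)\left(- \frac{\sqrt{57}}{2} - \frac{3}{2}\right)^n.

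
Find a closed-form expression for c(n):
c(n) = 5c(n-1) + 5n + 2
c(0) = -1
First-order linear with linear forcing.
Homogeneous solution: c_h(n) = A·(5)^n.
Try particular c_p(n) = pn + q. Substituting:
  pn + q = 5(p(n-1) + q) + 5n + 2.
Matching the n-coefficient: p = 5p + 5 ⇒ p = - \frac{5}{4}.
Matching constants: q = -5p + 5q + 2 ⇒ q = - \frac{33}{16}.
General: c(n) = A·(5)^n - \frac{5 n}{4} - \frac{33}{16}.
Apply c(0) = -1: A - \frac{33}{16} = -1 ⇒ A = \frac{17}{16}.
So c(n) = \frac{17 \cdot 5^{n}}{16} - \frac{5 n}{4} - \frac{33}{16}.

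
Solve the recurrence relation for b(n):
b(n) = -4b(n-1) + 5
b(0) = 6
First-order linear non-homogeneous.
Homogeneous solution: b_h(n) = A·(-4)^n.
Try constant particular solution b_p = K: K = -4K + 5 ⇒ K = 1.
General: b(n) = A·(-4)^n + 1.
Apply b(0) = 6: A + 1 = 6 ⇒ A = 5.
So b(n) = 5 \left(-4\right)^{n} + 1.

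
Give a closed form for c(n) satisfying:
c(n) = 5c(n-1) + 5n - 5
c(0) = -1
First-order linear with linear forcing.
Homogeneous solution: c_h(n) = A·(5)^n.
Try particular c_p(n) = pn + q. Substituting:
  pn + q = 5(p(n-1) + q) + 5n - 5.
Matching the n-coefficient: p = 5p + 5 ⇒ p = - \frac{5}{4}.
Matching constants: q = -5p + 5q - 5 ⇒ q = - \frac{5}{16}.
General: c(n) = A·(5)^n - \frac{5 n}{4} - \frac{5}{16}.
Apply c(0) = -1: A - \frac{5}{16} = -1 ⇒ A = - \frac{11}{16}.
So c(n) = - \frac{11 \cdot 5^{n}}{16} - \frac{5 n}{4} - \frac{5}{16}.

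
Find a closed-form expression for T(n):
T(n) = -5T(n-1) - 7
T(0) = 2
First-order linear non-homogeneous.
Homogeneous solution: T_h(n) = A·(-5)^n.
Try constant particular solution T_p = K: K = -5K - 7 ⇒ K = - \frac{7}{6}.
General: T(n) = A·(-5)^n - \frac{7}{6}.
Apply T(0) = 2: A - \frac{7}{6} = 2 ⇒ A = \frac{19}{6}.
So T(n) = \frac{19 \left(-5\right)^{n}}{6} - \frac{7}{6}.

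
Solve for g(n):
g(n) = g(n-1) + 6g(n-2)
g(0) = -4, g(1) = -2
Characteristic equation: x² - x - 6 = 0, which factors as (x - (-2))(x - (3)) = 0.
Roots r₁ = -2, r₂ = 3 (distinct).
General solution: g(n) = A·(-2)^n + B·(3)^n.
From g(0) = -4: A + B = -4.
From g(1) = -2: -2A + 3B = -2.
Solving: A = -2, B = -2.
So g(n) = - 2 \left(-2\right)^{n} - 2 \cdot 3^{n}.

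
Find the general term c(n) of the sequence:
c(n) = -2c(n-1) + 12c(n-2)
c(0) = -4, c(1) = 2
Characteristic equation: x² + 2x - 12 = 0.
Discriminant Δ = (-2)² + 4·(12) = 52.
Roots r₁,₂ = (-2 ± √52)/2, so r₁ = -1 + \sqrt{13}, r₂ = - \sqrt{13} - 1.
General solution: c(n) = A·r₁^n + B·r₂^n.
From the initial conditions, A + B = -4 and r₁A + r₂B = 2.
Since r₁ - r₂ = √52: A = (2 - (-4)r₂)/√52 = -2 - \frac{\sqrt{13}}{13}, and B = -4 - A = -2 + \frac{\sqrt{13}}{13}.
So c(n) = \left(-2 - \frac{\sqrt{13}}{13}\right)\left(-1 + \sqrt{13}\right)^n + \left(-2 + \frac{\sqrt{13}}{13}\right)\left(- \sqrt{13} - 1\right)^n.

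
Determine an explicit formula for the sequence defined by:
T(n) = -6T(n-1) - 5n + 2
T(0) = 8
First-order linear with linear forcing.
Homogeneous solution: T_h(n) = A·(-6)^n.
Try particular T_p(n) = pn + q. Substituting:
  pn + q = -6(p(n-1) + q) - 5n + 2.
Matching the n-coefficient: p = -6p - 5 ⇒ p = - \frac{5}{7}.
Matching constants: q = 6p - 6q + 2 ⇒ q = - \frac{16}{49}.
General: T(n) = A·(-6)^n - \frac{5 n}{7} - \frac{16}{49}.
Apply T(0) = 8: A - \frac{16}{49} = 8 ⇒ A = \frac{408}{49}.
So T(n) = \frac{408 \left(-6\right)^{n}}{49} - \frac{5 n}{7} - \frac{16}{49}.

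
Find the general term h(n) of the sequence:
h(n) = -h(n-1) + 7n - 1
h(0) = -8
First-order linear with linear forcing.
Homogeneous solution: h_h(n) = A·(-1)^n.
Try particular h_p(n) = pn + q. Substituting:
  pn + q = -(p(n-1) + q) + 7n - 1.
Matching the n-coefficient: p = -p + 7 ⇒ p = \frac{7}{2}.
Matching constants: q = p - q - 1 ⇒ q = \frac{5}{4}.
General: h(n) = A·(-1)^n + \frac{7 n}{2} + \frac{5}{4}.
Apply h(0) = -8: A + \frac{5}{4} = -8 ⇒ A = - \frac{37}{4}.
So h(n) = - \frac{37 \left(-1\right)^{n}}{4} + \frac{7 n}{2} + \frac{5}{4}.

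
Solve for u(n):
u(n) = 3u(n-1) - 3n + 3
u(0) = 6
First-order linear with linear forcing.
Homogeneous solution: u_h(n) = A·(3)^n.
Try particular u_p(n) = pn + q. Substituting:
  pn + q = 3(p(n-1) + q) - 3n + 3.
Matching the n-coefficient: p = 3p - 3 ⇒ p = \frac{3}{2}.
Matching constants: q = -3p + 3q + 3 ⇒ q = \frac{3}{4}.
General: u(n) = A·(3)^n + \frac{3 n}{2} + \frac{3}{4}.
Apply u(0) = 6: A + \frac{3}{4} = 6 ⇒ A = \frac{21}{4}.
So u(n) = \frac{21 \cdot 3^{n}}{4} + \frac{3 n}{2} + \frac{3}{4}.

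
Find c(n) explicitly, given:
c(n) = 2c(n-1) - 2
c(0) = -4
First-order linear non-homogeneous.
Homogeneous solution: c_h(n) = A·(2)^n.
Try constant particular solution c_p = K: K = 2K - 2 ⇒ K = 2.
General: c(n) = A·(2)^n + 2.
Apply c(0) = -4: A + 2 = -4 ⇒ A = -6.
So c(n) = 2 - 6 \cdot 2^{n}.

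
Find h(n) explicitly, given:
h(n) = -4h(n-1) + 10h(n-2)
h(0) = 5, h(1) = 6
Characteristic equation: x² + 4x - 10 = 0.
Discriminant Δ = (-4)² + 4·(10) = 56.
Roots r₁,₂ = (-4 ± √56)/2, so r₁ = -2 + \sqrt{14}, r₂ = - \sqrt{14} - 2.
General solution: h(n) = A·r₁^n + B·r₂^n.
From the initial conditions, A + B = 5 and r₁A + r₂B = 6.
Since r₁ - r₂ = √56: A = (6 - (5)r₂)/√56 = \frac{4 \sqrt{14}}{7} + \frac{5}{2}, and B = 5 - A = \frac{5}{2} - \frac{4 \sqrt{14}}{7}.
So h(n) = \left(\frac{4 \sqrt{14}}{7} + \frac{5}{2}\right)\left(-2 + \sqrt{14}\right)^n + \left(\frac{5}{2} - \frac{4 \sqrt{14}}{7}\right)\left(- \sqrt{14} - 2\right)^n.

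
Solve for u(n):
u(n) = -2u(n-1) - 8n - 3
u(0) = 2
First-order linear with linear forcing.
Homogeneous solution: u_h(n) = A·(-2)^n.
Try particular u_p(n) = pn + q. Substituting:
  pn + q = -2(p(n-1) + q) - 8n - 3.
Matching the n-coefficient: p = -2p - 8 ⇒ p = - \frac{8}{3}.
Matching constants: q = 2p - 2q - 3 ⇒ q = - \frac{25}{9}.
General: u(n) = A·(-2)^n - \frac{8 n}{3} - \frac{25}{9}.
Apply u(0) = 2: A - \frac{25}{9} = 2 ⇒ A = \frac{43}{9}.
So u(n) = \frac{43 \left(-2\right)^{n}}{9} - \frac{8 n}{3} - \frac{25}{9}.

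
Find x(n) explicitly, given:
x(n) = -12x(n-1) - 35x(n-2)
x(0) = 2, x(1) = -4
Characteristic equation: x² + 12x + 35 = 0, which factors as (x - (-5))(x - (-7)) = 0.
Roots r₁ = -5, r₂ = -7 (distinct).
General solution: x(n) = A·(-5)^n + B·(-7)^n.
From x(0) = 2: A + B = 2.
From x(1) = -4: -5A - 7B = -4.
Solving: A = 5, B = -3.
So x(n) = 5 \left(-5\right)^{n} - 3 \left(-7\right)^{n}.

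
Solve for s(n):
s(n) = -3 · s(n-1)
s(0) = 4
Pure geometric recurrence with ratio -3.
By induction s(n) = s(0) · (-3)^n = 4 \left(-3\right)^{n}.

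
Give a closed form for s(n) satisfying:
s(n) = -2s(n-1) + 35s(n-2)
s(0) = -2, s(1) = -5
Characteristic equation: x² + 2x - 35 = 0, which factors as (x - (5))(x - (-7)) = 0.
Roots r₁ = 5, r₂ = -7 (distinct).
General solution: s(n) = A·(5)^n + B·(-7)^n.
From s(0) = -2: A + B = -2.
From s(1) = -5: 5A - 7B = -5.
Solving: A = - \frac{19}{12}, B = - \frac{5}{12}.
So s(n) = - \frac{5 \left(-7\right)^{n}}{12} - \frac{19 \cdot 5^{n}}{12}.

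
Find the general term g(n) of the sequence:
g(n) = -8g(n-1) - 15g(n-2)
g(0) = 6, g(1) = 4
Characteristic equation: x² + 8x + 15 = 0, which factors as (x - (-5))(x - (-3)) = 0.
Roots r₁ = -5, r₂ = -3 (distinct).
General solution: g(n) = A·(-5)^n + B·(-3)^n.
From g(0) = 6: A + B = 6.
From g(1) = 4: -5A - 3B = 4.
Solving: A = -11, B = 17.
So g(n) = 17 \left(-3\right)^{n} - 11 \left(-5\right)^{n}.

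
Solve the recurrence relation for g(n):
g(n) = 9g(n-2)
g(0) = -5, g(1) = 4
Characteristic equation: x² - 9 = 0, which factors as (x - (3))(x - (-3)) = 0.
Roots r₁ = 3, r₂ = -3 (distinct).
General solution: g(n) = A·(3)^n + B·(-3)^n.
From g(0) = -5: A + B = -5.
From g(1) = 4: 3A - 3B = 4.
Solving: A = - \frac{11}{6}, B = - \frac{19}{6}.
So g(n) = - \frac{19 \left(-3\right)^{n}}{6} - \frac{11 \cdot 3^{n}}{6}.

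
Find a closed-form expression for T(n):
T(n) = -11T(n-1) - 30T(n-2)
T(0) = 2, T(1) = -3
Characteristic equation: x² + 11x + 30 = 0, which factors as (x - (-5))(x - (-6)) = 0.
Roots r₁ = -5, r₂ = -6 (distinct).
General solution: T(n) = A·(-5)^n + B·(-6)^n.
From T(0) = 2: A + B = 2.
From T(1) = -3: -5A - 6B = -3.
Solving: A = 9, B = -7.
So T(n) = 9 \left(-5\right)^{n} - 7 \left(-6\right)^{n}.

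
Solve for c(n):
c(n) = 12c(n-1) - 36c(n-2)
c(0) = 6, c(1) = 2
Characteristic equation: x² - 12x + 36 = 0, which is (x - (6))².
Repeated root r = 6.
General solution: c(n) = (A + Bn)·(6)^n.
From c(0) = 6: A = 6.
From c(1) = 2: (A + B)·(6) = 2 ⇒ B = - \frac{17}{3}.
So c(n) = \left(6 - \frac{17 n}{3}\right) \cdot (6)^n.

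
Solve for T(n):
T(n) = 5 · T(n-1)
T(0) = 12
Pure geometric recurrence with ratio 5.
By induction T(n) = T(0) · (5)^n = 12 \cdot 5^{n}.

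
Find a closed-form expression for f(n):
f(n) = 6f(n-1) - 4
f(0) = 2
First-order linear non-homogeneous.
Homogeneous solution: f_h(n) = A·(6)^n.
Try constant particular solution f_p = K: K = 6K - 4 ⇒ K = \frac{4}{5}.
General: f(n) = A·(6)^n + \frac{4}{5}.
Apply f(0) = 2: A + \frac{4}{5} = 2 ⇒ A = \frac{6}{5}.
So f(n) = \frac{6 \cdot 6^{n}}{5} + \frac{4}{5}.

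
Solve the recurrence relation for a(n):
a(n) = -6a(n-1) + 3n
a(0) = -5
First-order linear with linear forcing.
Homogeneous solution: a_h(n) = A·(-6)^n.
Try particular a_p(n) = pn + q. Substituting:
  pn + q = -6(p(n-1) + q) + 3n.
Matching the n-coefficient: p = -6p + 3 ⇒ p = \frac{3}{7}.
Matching constants: q = 6p - 6q ⇒ q = \frac{18}{49}.
General: a(n) = A·(-6)^n + \frac{3 n}{7} + \frac{18}{49}.
Apply a(0) = -5: A + \frac{18}{49} = -5 ⇒ A = - \frac{263}{49}.
So a(n) = - \frac{263 \left(-6\right)^{n}}{49} + \frac{3 n}{7} + \frac{18}{49}.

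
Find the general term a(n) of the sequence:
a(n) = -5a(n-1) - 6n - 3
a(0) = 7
First-order linear with linear forcing.
Homogeneous solution: a_h(n) = A·(-5)^n.
Try particular a_p(n) = pn + q. Substituting:
  pn + q = -5(p(n-1) + q) - 6n - 3.
Matching the n-coefficient: p = -5p - 6 ⇒ p = -1.
Matching constants: q = 5p - 5q - 3 ⇒ q = - \frac{4}{3}.
General: a(n) = A·(-5)^n - n - \frac{4}{3}.
Apply a(0) = 7: A - \frac{4}{3} = 7 ⇒ A = \frac{25}{3}.
So a(n) = \frac{25 \left(-5\right)^{n}}{3} - n - \frac{4}{3}.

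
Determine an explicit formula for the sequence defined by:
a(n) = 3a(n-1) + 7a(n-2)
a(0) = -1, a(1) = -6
Characteristic equation: x² - 3x - 7 = 0.
Discriminant Δ = (3)² + 4·(7) = 37.
Roots r₁,₂ = (3 ± √37)/2, so r₁ = \frac{3}{2} + \frac{\sqrt{37}}{2}, r₂ = \frac{3}{2} - \frac{\sqrt{37}}{2}.
General solution: a(n) = A·r₁^n + B·r₂^n.
From the initial conditions, A + B = -1 and r₁A + r₂B = -6.
Since r₁ - r₂ = √37: A = (-6 - (-1)r₂)/√37 = - \frac{9 \sqrt{37}}{74} - \frac{1}{2}, and B = -1 - A = - \frac{1}{2} + \frac{9 \sqrt{37}}{74}.
So a(n) = \left(- \frac{9 \sqrt{37}}{74} - \frac{1}{2}\right)\left(\frac{3}{2} + \frac{\sqrt{37}}{2}\right)^n + \left(- \frac{1}{2} + \frac{9 \sqrt{37}}{74}\right)\left(\frac{3}{2} - \frac{\sqrt{37}}{2}\right)^n.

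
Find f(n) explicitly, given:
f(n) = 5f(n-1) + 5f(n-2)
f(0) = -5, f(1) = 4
Characteristic equation: x² - 5x - 5 = 0.
Discriminant Δ = (5)² + 4·(5) = 45.
Roots r₁,₂ = (5 ± √45)/2, so r₁ = \frac{5}{2} + \frac{3 \sqrt{5}}{2}, r₂ = \frac{5}{2} - \frac{3 \sqrt{5}}{2}.
General solution: f(n) = A·r₁^n + B·r₂^n.
From the initial conditions, A + B = -5 and r₁A + r₂B = 4.
Since r₁ - r₂ = √45: A = (4 - (-5)r₂)/√45 = - \frac{5}{2} + \frac{11 \sqrt{5}}{10}, and B = -5 - A = - \frac{5}{2} - \frac{11 \sqrt{5}}{10}.
So f(n) = \left(- \frac{5}{2} + \frac{11 \sqrt{5}}{10}\right)\left(\frac{5}{2} + \frac{3 \sqrt{5}}{2}\right)^n + \left(- \frac{5}{2} - \frac{11 \sqrt{5}}{10}\right)\left(\frac{5}{2} - \frac{3 \sqrt{5}}{2}\right)^n.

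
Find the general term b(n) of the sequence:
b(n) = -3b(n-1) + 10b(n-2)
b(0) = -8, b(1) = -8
Characteristic equation: x² + 3x - 10 = 0, which factors as (x - (2))(x - (-5)) = 0.
Roots r₁ = 2, r₂ = -5 (distinct).
General solution: b(n) = A·(2)^n + B·(-5)^n.
From b(0) = -8: A + B = -8.
From b(1) = -8: 2A - 5B = -8.
Solving: A = - \frac{48}{7}, B = - \frac{8}{7}.
So b(n) = - \frac{8 \left(-5\right)^{n}}{7} - \frac{48 \cdot 2^{n}}{7}.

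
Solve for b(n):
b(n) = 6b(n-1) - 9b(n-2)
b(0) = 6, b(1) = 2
Characteristic equation: x² - 6x + 9 = 0, which is (x - (3))².
Repeated root r = 3.
General solution: b(n) = (A + Bn)·(3)^n.
From b(0) = 6: A = 6.
From b(1) = 2: (A + B)·(3) = 2 ⇒ B = - \frac{16}{3}.
So b(n) = \left(6 - \frac{16 n}{3}\right) \cdot (3)^n.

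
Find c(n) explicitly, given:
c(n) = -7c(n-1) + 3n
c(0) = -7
First-order linear with linear forcing.
Homogeneous solution: c_h(n) = A·(-7)^n.
Try particular c_p(n) = pn + q. Substituting:
  pn + q = -7(p(n-1) + q) + 3n.
Matching the n-coefficient: p = -7p + 3 ⇒ p = \frac{3}{8}.
Matching constants: q = 7p - 7q ⇒ q = \frac{21}{64}.
General: c(n) = A·(-7)^n + \frac{3 n}{8} + \frac{21}{64}.
Apply c(0) = -7: A + \frac{21}{64} = -7 ⇒ A = - \frac{469}{64}.
So c(n) = - \frac{469 \left(-7\right)^{n}}{64} + \frac{3 n}{8} + \frac{21}{64}.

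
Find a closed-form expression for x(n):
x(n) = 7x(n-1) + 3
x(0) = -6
First-order linear non-homogeneous.
Homogeneous solution: x_h(n) = A·(7)^n.
Try constant particular solution x_p = K: K = 7K + 3 ⇒ K = - \frac{1}{2}.
General: x(n) = A·(7)^n - \frac{1}{2}.
Apply x(0) = -6: A - \frac{1}{2} = -6 ⇒ A = - \frac{11}{2}.
So x(n) = - \frac{11 \cdot 7^{n}}{2} - \frac{1}{2}.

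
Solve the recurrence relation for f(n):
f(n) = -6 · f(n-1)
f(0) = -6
Pure geometric recurrence with ratio -6.
By induction f(n) = f(0) · (-6)^n = - 6 \left(-6\right)^{n}.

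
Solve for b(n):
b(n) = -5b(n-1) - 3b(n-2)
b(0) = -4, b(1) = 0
Characteristic equation: x² + 5x + 3 = 0.
Discriminant Δ = (-5)² + 4·(-3) = 13.
Roots r₁,₂ = (-5 ± √13)/2, so r₁ = - \frac{5}{2} + \frac{\sqrt{13}}{2}, r₂ = - \frac{5}{2} - \frac{\sqrt{13}}{2}.
General solution: b(n) = A·r₁^n + B·r₂^n.
From the initial conditions, A + B = -4 and r₁A + r₂B = 0.
Since r₁ - r₂ = √13: A = (0 - (-4)r₂)/√13 = - \frac{10 \sqrt{13}}{13} - 2, and B = -4 - A = -2 + \frac{10 \sqrt{13}}{13}.
So b(n) = \left(- \frac{10 \sqrt{13}}{13} - 2\right)\left(- \frac{5}{2} + \frac{\sqrt{13}}{2}\right)^n + \left(-2 + \frac{10 \sqrt{13}}{13}\right)\left(- \frac{5}{2} - \frac{\sqrt{13}}{2}\right)^n.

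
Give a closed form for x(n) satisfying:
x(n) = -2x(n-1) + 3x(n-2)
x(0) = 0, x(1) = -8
Characteristic equation: x² + 2x - 3 = 0, which factors as (x - (1))(x - (-3)) = 0.
Roots r₁ = 1, r₂ = -3 (distinct).
General solution: x(n) = A·(1)^n + B·(-3)^n.
From x(0) = 0: A + B = 0.
From x(1) = -8: A - 3B = -8.
Solving: A = -2, B = 2.
So x(n) = 2 \left(-3\right)^{n} - 2.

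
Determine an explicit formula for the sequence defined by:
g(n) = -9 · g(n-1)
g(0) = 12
Pure geometric recurrence with ratio -9.
By induction g(n) = g(0) · (-9)^n = 12 \left(-9\right)^{n}.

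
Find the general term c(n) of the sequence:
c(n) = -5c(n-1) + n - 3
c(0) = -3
First-order linear with linear forcing.
Homogeneous solution: c_h(n) = A·(-5)^n.
Try particular c_p(n) = pn + q. Substituting:
  pn + q = -5(p(n-1) + q) + n - 3.
Matching the n-coefficient: p = -5p + 1 ⇒ p = \frac{1}{6}.
Matching constants: q = 5p - 5q - 3 ⇒ q = - \frac{13}{36}.
General: c(n) = A·(-5)^n + \frac{n}{6} - \frac{13}{36}.
Apply c(0) = -3: A - \frac{13}{36} = -3 ⇒ A = - \frac{95}{36}.
So c(n) = - \frac{95 \left(-5\right)^{n}}{36} + \frac{n}{6} - \frac{13}{36}.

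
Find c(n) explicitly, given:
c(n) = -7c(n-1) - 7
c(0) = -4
First-order linear non-homogeneous.
Homogeneous solution: c_h(n) = A·(-7)^n.
Try constant particular solution c_p = K: K = -7K - 7 ⇒ K = - \frac{7}{8}.
General: c(n) = A·(-7)^n - \frac{7}{8}.
Apply c(0) = -4: A - \frac{7}{8} = -4 ⇒ A = - \frac{25}{8}.
So c(n) = - \frac{25 \left(-7\right)^{n}}{8} - \frac{7}{8}.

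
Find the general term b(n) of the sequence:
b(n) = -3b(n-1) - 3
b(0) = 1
First-order linear non-homogeneous.
Homogeneous solution: b_h(n) = A·(-3)^n.
Try constant particular solution b_p = K: K = -3K - 3 ⇒ K = - \frac{3}{4}.
General: b(n) = A·(-3)^n - \frac{3}{4}.
Apply b(0) = 1: A - \frac{3}{4} = 1 ⇒ A = \frac{7}{4}.
So b(n) = \frac{7 \left(-3\right)^{n}}{4} - \frac{3}{4}.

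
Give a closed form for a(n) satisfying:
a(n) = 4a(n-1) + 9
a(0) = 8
First-order linear non-homogeneous.
Homogeneous solution: a_h(n) = A·(4)^n.
Try constant particular solution a_p = K: K = 4K + 9 ⇒ K = -3.
General: a(n) = A·(4)^n - 3.
Apply a(0) = 8: A - 3 = 8 ⇒ A = 11.
So a(n) = 11 \cdot 4^{n} - 3.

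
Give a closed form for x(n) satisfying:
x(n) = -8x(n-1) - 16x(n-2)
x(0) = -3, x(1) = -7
Characteristic equation: x² + 8x + 16 = 0, which is (x - (-4))².
Repeated root r = -4.
General solution: x(n) = (A + Bn)·(-4)^n.
From x(0) = -3: A = -3.
From x(1) = -7: (A + B)·(-4) = -7 ⇒ B = \frac{19}{4}.
So x(n) = \left(\frac{19 n}{4} - 3\right) \cdot (-4)^n.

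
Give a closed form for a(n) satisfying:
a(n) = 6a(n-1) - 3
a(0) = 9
First-order linear non-homogeneous.
Homogeneous solution: a_h(n) = A·(6)^n.
Try constant particular solution a_p = K: K = 6K - 3 ⇒ K = \frac{3}{5}.
General: a(n) = A·(6)^n + \frac{3}{5}.
Apply a(0) = 9: A + \frac{3}{5} = 9 ⇒ A = \frac{42}{5}.
So a(n) = \frac{42 \cdot 6^{n}}{5} + \frac{3}{5}.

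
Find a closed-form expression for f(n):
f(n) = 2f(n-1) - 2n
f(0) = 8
First-order linear with linear forcing.
Homogeneous solution: f_h(n) = A·(2)^n.
Try particular f_p(n) = pn + q. Substituting:
  pn + q = 2(p(n-1) + q) - 2n.
Matching the n-coefficient: p = 2p - 2 ⇒ p = 2.
Matching constants: q = -2p + 2q ⇒ q = 4.
General: f(n) = A·(2)^n + 2 n + 4.
Apply f(0) = 8: A + 4 = 8 ⇒ A = 4.
So f(n) = 4 \cdot 2^{n} + 2 n + 4.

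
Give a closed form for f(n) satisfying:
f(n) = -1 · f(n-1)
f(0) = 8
Pure geometric recurrence with ratio -1.
By induction f(n) = f(0) · (-1)^n = 8 \left(-1\right)^{n}.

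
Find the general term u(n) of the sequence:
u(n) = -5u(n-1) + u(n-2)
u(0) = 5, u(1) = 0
Characteristic equation: x² + 5x - 1 = 0.
Discriminant Δ = (-5)² + 4·(1) = 29.
Roots r₁,₂ = (-5 ± √29)/2, so r₁ = - \frac{5}{2} + \frac{\sqrt{29}}{2}, r₂ = - \frac{\sqrt{29}}{2} - \frac{5}{2}.
General solution: u(n) = A·r₁^n + B·r₂^n.
From the initial conditions, A + B = 5 and r₁A + r₂B = 0.
Since r₁ - r₂ = √29: A = (0 - (5)r₂)/√29 = \frac{25 \sqrt{29}}{58} + \frac{5}{2}, and B = 5 - A = \frac{5}{2} - \frac{25 \sqrt{29}}{58}.
So u(n) = \left(\frac{25 \sqrt{29}}{58} + \frac{5}{2}\right)\left(- \frac{5}{2} + \frac{\sqrt{29}}{2}\right)^n + \left(\frac{5}{2} - \frac{25 \sqrt{29}}{58}\right)\left(- \frac{\sqrt{29}}{2} - \frac{5}{2}\right)^n.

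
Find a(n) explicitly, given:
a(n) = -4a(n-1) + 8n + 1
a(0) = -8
First-order linear with linear forcing.
Homogeneous solution: a_h(n) = A·(-4)^n.
Try particular a_p(n) = pn + q. Substituting:
  pn + q = -4(p(n-1) + q) + 8n + 1.
Matching the n-coefficient: p = -4p + 8 ⇒ p = \frac{8}{5}.
Matching constants: q = 4p - 4q + 1 ⇒ q = \frac{37}{25}.
General: a(n) = A·(-4)^n + \frac{8 n}{5} + \frac{37}{25}.
Apply a(0) = -8: A + \frac{37}{25} = -8 ⇒ A = - \frac{237}{25}.
So a(n) = - \frac{237 \left(-4\right)^{n}}{25} + \frac{8 n}{5} + \frac{37}{25}.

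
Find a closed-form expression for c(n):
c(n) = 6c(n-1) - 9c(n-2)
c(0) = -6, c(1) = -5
Characteristic equation: x² - 6x + 9 = 0, which is (x - (3))².
Repeated root r = 3.
General solution: c(n) = (A + Bn)·(3)^n.
From c(0) = -6: A = -6.
From c(1) = -5: (A + B)·(3) = -5 ⇒ B = \frac{13}{3}.
So c(n) = \left(\frac{13 n}{3} - 6\right) \cdot (3)^n.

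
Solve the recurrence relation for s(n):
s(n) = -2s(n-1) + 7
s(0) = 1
First-order linear non-homogeneous.
Homogeneous solution: s_h(n) = A·(-2)^n.
Try constant particular solution s_p = K: K = -2K + 7 ⇒ K = \frac{7}{3}.
General: s(n) = A·(-2)^n + \frac{7}{3}.
Apply s(0) = 1: A + \frac{7}{3} = 1 ⇒ A = - \frac{4}{3}.
So s(n) = \frac{7}{3} - \frac{4 \left(-2\right)^{n}}{3}.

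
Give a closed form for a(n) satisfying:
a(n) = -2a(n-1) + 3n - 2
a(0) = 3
First-order linear with linear forcing.
Homogeneous solution: a_h(n) = A·(-2)^n.
Try particular a_p(n) = pn + q. Substituting:
  pn + q = -2(p(n-1) + q) + 3n - 2.
Matching the n-coefficient: p = -2p + 3 ⇒ p = 1.
Matching constants: q = 2p - 2q - 2 ⇒ q = 0.
General: a(n) = A·(-2)^n + n + 0.
Apply a(0) = 3: A + 0 = 3 ⇒ A = 3.
So a(n) = 3 \left(-2\right)^{n} + n.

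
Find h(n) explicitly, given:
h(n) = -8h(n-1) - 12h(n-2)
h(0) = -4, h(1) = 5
Characteristic equation: x² + 8x + 12 = 0, which factors as (x - (-2))(x - (-6)) = 0.
Roots r₁ = -2, r₂ = -6 (distinct).
General solution: h(n) = A·(-2)^n + B·(-6)^n.
From h(0) = -4: A + B = -4.
From h(1) = 5: -2A - 6B = 5.
Solving: A = - \frac{19}{4}, B = \frac{3}{4}.
So h(n) = - \frac{19 \left(-2\right)^{n}}{4} + \frac{3 \left(-6\right)^{n}}{4}.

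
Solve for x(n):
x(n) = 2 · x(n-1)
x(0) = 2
Pure geometric recurrence with ratio 2.
By induction x(n) = x(0) · (2)^n = 2 \cdot 2^{n}.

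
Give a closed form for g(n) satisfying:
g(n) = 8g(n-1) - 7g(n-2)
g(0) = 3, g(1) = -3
Characteristic equation: x² - 8x + 7 = 0, which factors as (x - (7))(x - (1)) = 0.
Roots r₁ = 7, r₂ = 1 (distinct).
General solution: g(n) = A·(7)^n + B·(1)^n.
From g(0) = 3: A + B = 3.
From g(1) = -3: 7A + B = -3.
Solving: A = -1, B = 4.
So g(n) = 4 - 7^{n}.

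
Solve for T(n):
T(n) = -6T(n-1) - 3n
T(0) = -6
First-order linear with linear forcing.
Homogeneous solution: T_h(n) = A·(-6)^n.
Try particular T_p(n) = pn + q. Substituting:
  pn + q = -6(p(n-1) + q) - 3n.
Matching the n-coefficient: p = -6p - 3 ⇒ p = - \frac{3}{7}.
Matching constants: q = 6p - 6q ⇒ q = - \frac{18}{49}.
General: T(n) = A·(-6)^n - \frac{3 n}{7} - \frac{18}{49}.
Apply T(0) = -6: A - \frac{18}{49} = -6 ⇒ A = - \frac{276}{49}.
So T(n) = - \frac{276 \left(-6\right)^{n}}{49} - \frac{3 n}{7} - \frac{18}{49}.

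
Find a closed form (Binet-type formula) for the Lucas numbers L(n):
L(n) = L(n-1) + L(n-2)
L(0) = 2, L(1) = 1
This is the Lucas sequence.
Characteristic equation: x² - x - 1 = 0; roots r₁ = \frac{1}{2} + \frac{\sqrt{5}}{2}, r₂ = \frac{1}{2} - \frac{\sqrt{5}}{2}.
General: L(n) = A·r₁^n + B·r₂^n. Solving with L(0)=2, L(1)=1 gives A = 1, B = 1.
So L(n) = 2^{- n} \left(\left(1 - \sqrt{5}\right)^{n} + \left(1 + \sqrt{5}\right)^{n}\right).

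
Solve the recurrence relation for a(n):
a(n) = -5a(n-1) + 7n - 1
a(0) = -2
First-order linear with linear forcing.
Homogeneous solution: a_h(n) = A·(-5)^n.
Try particular a_p(n) = pn + q. Substituting:
  pn + q = -5(p(n-1) + q) + 7n - 1.
Matching the n-coefficient: p = -5p + 7 ⇒ p = \frac{7}{6}.
Matching constants: q = 5p - 5q - 1 ⇒ q = \frac{29}{36}.
General: a(n) = A·(-5)^n + \frac{7 n}{6} + \frac{29}{36}.
Apply a(0) = -2: A + \frac{29}{36} = -2 ⇒ A = - \frac{101}{36}.
So a(n) = - \frac{101 \left(-5\right)^{n}}{36} + \frac{7 n}{6} + \frac{29}{36}.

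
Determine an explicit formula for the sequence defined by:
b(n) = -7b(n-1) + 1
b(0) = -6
First-order linear non-homogeneous.
Homogeneous solution: b_h(n) = A·(-7)^n.
Try constant particular solution b_p = K: K = -7K + 1 ⇒ K = \frac{1}{8}.
General: b(n) = A·(-7)^n + \frac{1}{8}.
Apply b(0) = -6: A + \frac{1}{8} = -6 ⇒ A = - \frac{49}{8}.
So b(n) = \frac{1}{8} - \frac{49 \left(-7\right)^{n}}{8}.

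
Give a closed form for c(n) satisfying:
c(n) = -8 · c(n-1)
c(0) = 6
Pure geometric recurrence with ratio -8.
By induction c(n) = c(0) · (-8)^n = 6 \left(-8\right)^{n}.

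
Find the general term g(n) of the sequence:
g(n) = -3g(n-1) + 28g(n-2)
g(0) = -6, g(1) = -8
Characteristic equation: x² + 3x - 28 = 0, which factors as (x - (-7))(x - (4)) = 0.
Roots r₁ = -7, r₂ = 4 (distinct).
General solution: g(n) = A·(-7)^n + B·(4)^n.
From g(0) = -6: A + B = -6.
From g(1) = -8: -7A + 4B = -8.
Solving: A = - \frac{16}{11}, B = - \frac{50}{11}.
So g(n) = - \frac{16 \left(-7\right)^{n}}{11} - \frac{50 \cdot 4^{n}}{11}.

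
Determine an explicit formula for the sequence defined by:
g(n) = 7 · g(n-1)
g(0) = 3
Pure geometric recurrence with ratio 7.
By induction g(n) = g(0) · (7)^n = 3 \cdot 7^{n}.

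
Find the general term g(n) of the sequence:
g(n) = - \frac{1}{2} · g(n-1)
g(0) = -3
Pure geometric recurrence with ratio - \frac{1}{2}.
By induction g(n) = g(0) · (- \frac{1}{2})^n = - 3 \left(- \frac{1}{2}\right)^{n}.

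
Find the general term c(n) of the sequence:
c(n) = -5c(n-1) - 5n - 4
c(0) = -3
First-order linear with linear forcing.
Homogeneous solution: c_h(n) = A·(-5)^n.
Try particular c_p(n) = pn + q. Substituting:
  pn + q = -5(p(n-1) + q) - 5n - 4.
Matching the n-coefficient: p = -5p - 5 ⇒ p = - \frac{5}{6}.
Matching constants: q = 5p - 5q - 4 ⇒ q = - \frac{49}{36}.
General: c(n) = A·(-5)^n - \frac{5 n}{6} - \frac{49}{36}.
Apply c(0) = -3: A - \frac{49}{36} = -3 ⇒ A = - \frac{59}{36}.
So c(n) = - \frac{59 \left(-5\right)^{n}}{36} - \frac{5 n}{6} - \frac{49}{36}.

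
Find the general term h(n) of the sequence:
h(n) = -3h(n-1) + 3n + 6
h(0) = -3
First-order linear with linear forcing.
Homogeneous solution: h_h(n) = A·(-3)^n.
Try particular h_p(n) = pn + q. Substituting:
  pn + q = -3(p(n-1) + q) + 3n + 6.
Matching the n-coefficient: p = -3p + 3 ⇒ p = \frac{3}{4}.
Matching constants: q = 3p - 3q + 6 ⇒ q = \frac{33}{16}.
General: h(n) = A·(-3)^n + \frac{3 n}{4} + \frac{33}{16}.
Apply h(0) = -3: A + \frac{33}{16} = -3 ⇒ A = - \frac{81}{16}.
So h(n) = - \frac{81 \left(-3\right)^{n}}{16} + \frac{3 n}{4} + \frac{33}{16}.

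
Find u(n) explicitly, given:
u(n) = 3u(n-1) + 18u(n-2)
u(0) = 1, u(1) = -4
Characteristic equation: x² - 3x - 18 = 0, which factors as (x - (-3))(x - (6)) = 0.
Roots r₁ = -3, r₂ = 6 (distinct).
General solution: u(n) = A·(-3)^n + B·(6)^n.
From u(0) = 1: A + B = 1.
From u(1) = -4: -3A + 6B = -4.
Solving: A = \frac{10}{9}, B = - \frac{1}{9}.
So u(n) = \frac{10 \left(-3\right)^{n}}{9} - \frac{6^{n}}{9}.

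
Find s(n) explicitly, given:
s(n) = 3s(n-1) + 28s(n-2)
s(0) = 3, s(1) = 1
Characteristic equation: x² - 3x - 28 = 0, which factors as (x - (-4))(x - (7)) = 0.
Roots r₁ = -4, r₂ = 7 (distinct).
General solution: s(n) = A·(-4)^n + B·(7)^n.
From s(0) = 3: A + B = 3.
From s(1) = 1: -4A + 7B = 1.
Solving: A = \frac{20}{11}, B = \frac{13}{11}.
So s(n) = \frac{20 \left(-4\right)^{n}}{11} + \frac{13 \cdot 7^{n}}{11}.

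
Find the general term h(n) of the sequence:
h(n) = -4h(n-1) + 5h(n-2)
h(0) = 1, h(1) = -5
Characteristic equation: x² + 4x - 5 = 0, which factors as (x - (-5))(x - (1)) = 0.
Roots r₁ = -5, r₂ = 1 (distinct).
General solution: h(n) = A·(-5)^n + B·(1)^n.
From h(0) = 1: A + B = 1.
From h(1) = -5: -5A + B = -5.
Solving: A = 1, B = 0.
So h(n) = \left(-5\right)^{n}.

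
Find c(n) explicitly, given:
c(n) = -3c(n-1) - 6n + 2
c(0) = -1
First-order linear with linear forcing.
Homogeneous solution: c_h(n) = A·(-3)^n.
Try particular c_p(n) = pn + q. Substituting:
  pn + q = -3(p(n-1) + q) - 6n + 2.
Matching the n-coefficient: p = -3p - 6 ⇒ p = - \frac{3}{2}.
Matching constants: q = 3p - 3q + 2 ⇒ q = - \frac{5}{8}.
General: c(n) = A·(-3)^n - \frac{3 n}{2} - \frac{5}{8}.
Apply c(0) = -1: A - \frac{5}{8} = -1 ⇒ A = - \frac{3}{8}.
So c(n) = - \frac{3 \left(-3\right)^{n}}{8} - \frac{3 n}{2} - \frac{5}{8}.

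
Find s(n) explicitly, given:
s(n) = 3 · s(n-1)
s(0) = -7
Pure geometric recurrence with ratio 3.
By induction s(n) = s(0) · (3)^n = - 7 \cdot 3^{n}.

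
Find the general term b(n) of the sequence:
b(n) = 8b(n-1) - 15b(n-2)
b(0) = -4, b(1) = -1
Characteristic equation: x² - 8x + 15 = 0, which factors as (x - (3))(x - (5)) = 0.
Roots r₁ = 3, r₂ = 5 (distinct).
General solution: b(n) = A·(3)^n + B·(5)^n.
From b(0) = -4: A + B = -4.
From b(1) = -1: 3A + 5B = -1.
Solving: A = - \frac{19}{2}, B = \frac{11}{2}.
So b(n) = - \frac{19 \cdot 3^{n}}{2} + \frac{11 \cdot 5^{n}}{2}.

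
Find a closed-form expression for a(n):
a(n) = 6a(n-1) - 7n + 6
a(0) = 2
First-order linear with linear forcing.
Homogeneous solution: a_h(n) = A·(6)^n.
Try particular a_p(n) = pn + q. Substituting:
  pn + q = 6(p(n-1) + q) - 7n + 6.
Matching the n-coefficient: p = 6p - 7 ⇒ p = \frac{7}{5}.
Matching constants: q = -6p + 6q + 6 ⇒ q = \frac{12}{25}.
General: a(n) = A·(6)^n + \frac{7 n}{5} + \frac{12}{25}.
Apply a(0) = 2: A + \frac{12}{25} = 2 ⇒ A = \frac{38}{25}.
So a(n) = \frac{38 \cdot 6^{n}}{25} + \frac{7 n}{5} + \frac{12}{25}.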